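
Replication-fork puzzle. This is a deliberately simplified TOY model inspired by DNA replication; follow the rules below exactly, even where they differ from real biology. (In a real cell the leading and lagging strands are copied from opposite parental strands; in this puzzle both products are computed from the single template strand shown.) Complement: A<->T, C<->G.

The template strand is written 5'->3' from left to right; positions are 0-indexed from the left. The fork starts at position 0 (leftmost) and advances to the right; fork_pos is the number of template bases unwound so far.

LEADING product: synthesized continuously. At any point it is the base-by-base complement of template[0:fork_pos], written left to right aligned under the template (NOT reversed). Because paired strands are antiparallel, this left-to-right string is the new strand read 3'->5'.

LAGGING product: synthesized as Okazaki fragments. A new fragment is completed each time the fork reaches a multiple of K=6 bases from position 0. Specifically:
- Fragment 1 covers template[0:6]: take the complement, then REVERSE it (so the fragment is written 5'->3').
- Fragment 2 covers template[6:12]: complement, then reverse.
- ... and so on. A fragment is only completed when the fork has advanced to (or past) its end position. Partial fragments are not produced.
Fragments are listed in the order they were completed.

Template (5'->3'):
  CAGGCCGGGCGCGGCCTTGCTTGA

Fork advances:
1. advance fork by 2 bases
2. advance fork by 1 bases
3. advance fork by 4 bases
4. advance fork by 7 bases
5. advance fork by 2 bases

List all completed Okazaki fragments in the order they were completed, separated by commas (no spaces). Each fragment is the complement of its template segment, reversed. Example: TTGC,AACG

Step 1: advance 2 -> fork_pos = 0 + 2 = 2. Next multiple of 6 is 6 (not reached); still 0 fragment(s).
Step 2: advance 1 -> fork_pos = 2 + 1 = 3. Next multiple of 6 is 6 (not reached); still 0 fragment(s).
Step 3: advance 4 -> fork_pos = 3 + 4 = 7. Reached multiple(s) of 6: 6 -> fragment 1 completed (1 total).
Step 4: advance 7 -> fork_pos = 7 + 7 = 14. Reached multiple(s) of 6: 12 -> fragment 2 completed (2 total).
Step 5: advance 2 -> fork_pos = 14 + 2 = 16. Next multiple of 6 is 18 (not reached); still 2 fragment(s).
Final fork_pos = 16, so 2 fragment(s) are complete. Build each: template segment -> complement -> reverse.
Fragment 1: template[0:6] = CAGGCC -> complement GTCCGG -> reversed GGCCTG
Fragment 2: template[6:12] = GGGCGC -> complement CCCGCG -> reversed GCGCCC

Answer: GGCCTG,GCGCCC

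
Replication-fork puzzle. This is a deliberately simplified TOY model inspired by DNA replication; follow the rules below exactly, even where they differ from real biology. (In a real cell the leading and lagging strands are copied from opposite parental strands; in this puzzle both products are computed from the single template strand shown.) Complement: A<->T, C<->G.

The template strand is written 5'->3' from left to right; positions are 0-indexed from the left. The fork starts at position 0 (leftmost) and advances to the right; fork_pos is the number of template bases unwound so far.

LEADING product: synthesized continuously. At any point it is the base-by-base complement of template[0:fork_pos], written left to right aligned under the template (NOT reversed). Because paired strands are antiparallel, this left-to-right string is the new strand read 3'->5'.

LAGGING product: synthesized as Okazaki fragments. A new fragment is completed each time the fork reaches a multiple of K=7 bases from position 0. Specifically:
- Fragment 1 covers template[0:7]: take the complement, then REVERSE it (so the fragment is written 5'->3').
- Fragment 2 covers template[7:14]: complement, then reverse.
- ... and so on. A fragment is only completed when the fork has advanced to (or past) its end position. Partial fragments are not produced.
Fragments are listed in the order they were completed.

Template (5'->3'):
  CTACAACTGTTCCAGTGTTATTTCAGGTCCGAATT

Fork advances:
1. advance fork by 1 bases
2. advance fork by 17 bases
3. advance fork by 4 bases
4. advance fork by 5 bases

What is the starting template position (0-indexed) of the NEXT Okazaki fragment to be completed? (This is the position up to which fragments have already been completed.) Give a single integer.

Step 1: advance 1 -> fork_pos = 0 + 1 = 1. Next multiple of 7 is 7 (not reached); still 0 fragment(s).
Step 2: advance 17 -> fork_pos = 1 + 17 = 18. Reached multiple(s) of 7: 7, 14 -> fragments 1-2 completed (2 total).
Step 3: advance 4 -> fork_pos = 18 + 4 = 22. Reached multiple(s) of 7: 21 -> fragment 3 completed (3 total).
Step 4: advance 5 -> fork_pos = 22 + 5 = 27. Next multiple of 7 is 28 (not reached); still 3 fragment(s).
3 fragment(s) completed, covering template[0:21] (3 x 7 = 21). The next fragment, fragment 4, covers template[21:28], so it starts at position 21.

Answer: 21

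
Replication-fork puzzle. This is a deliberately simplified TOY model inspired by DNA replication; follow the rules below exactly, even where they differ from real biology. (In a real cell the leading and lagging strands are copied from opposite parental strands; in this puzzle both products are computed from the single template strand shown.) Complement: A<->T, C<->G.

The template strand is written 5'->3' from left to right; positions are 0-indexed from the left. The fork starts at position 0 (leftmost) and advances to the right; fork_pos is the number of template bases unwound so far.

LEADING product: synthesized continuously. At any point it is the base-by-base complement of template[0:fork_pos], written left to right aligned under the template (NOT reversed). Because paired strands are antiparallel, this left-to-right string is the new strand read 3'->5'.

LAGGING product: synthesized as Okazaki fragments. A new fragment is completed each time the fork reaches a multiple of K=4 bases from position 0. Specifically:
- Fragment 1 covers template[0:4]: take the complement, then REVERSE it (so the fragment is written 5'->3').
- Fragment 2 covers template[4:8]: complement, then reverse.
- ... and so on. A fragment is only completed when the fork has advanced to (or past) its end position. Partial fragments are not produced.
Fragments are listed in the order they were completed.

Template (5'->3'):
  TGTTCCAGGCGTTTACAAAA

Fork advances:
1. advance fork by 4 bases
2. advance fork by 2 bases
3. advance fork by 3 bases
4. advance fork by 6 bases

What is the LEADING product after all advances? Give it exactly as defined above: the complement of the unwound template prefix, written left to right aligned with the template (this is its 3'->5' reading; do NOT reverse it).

Step 1: advance 4 -> fork_pos = 0 + 4 = 4.
Step 2: advance 2 -> fork_pos = 4 + 2 = 6.
Step 3: advance 3 -> fork_pos = 6 + 3 = 9.
Step 4: advance 6 -> fork_pos = 9 + 6 = 15.
Unwound prefix: template[0:15] = TGTTCCAGGCGTTTA
Complement it base by base (A<->T, C<->G), keeping left-to-right order:
  [0:5] TGTTC -> ACAAG
  [5:10] CAGGC -> GTCCG
  [10:15] GTTTA -> CAAAT
Concatenate: ACAAGGTCCGCAAAT (length 15; written aligned with the template, i.e. 3'->5').

Answer: ACAAGGTCCGCAAAT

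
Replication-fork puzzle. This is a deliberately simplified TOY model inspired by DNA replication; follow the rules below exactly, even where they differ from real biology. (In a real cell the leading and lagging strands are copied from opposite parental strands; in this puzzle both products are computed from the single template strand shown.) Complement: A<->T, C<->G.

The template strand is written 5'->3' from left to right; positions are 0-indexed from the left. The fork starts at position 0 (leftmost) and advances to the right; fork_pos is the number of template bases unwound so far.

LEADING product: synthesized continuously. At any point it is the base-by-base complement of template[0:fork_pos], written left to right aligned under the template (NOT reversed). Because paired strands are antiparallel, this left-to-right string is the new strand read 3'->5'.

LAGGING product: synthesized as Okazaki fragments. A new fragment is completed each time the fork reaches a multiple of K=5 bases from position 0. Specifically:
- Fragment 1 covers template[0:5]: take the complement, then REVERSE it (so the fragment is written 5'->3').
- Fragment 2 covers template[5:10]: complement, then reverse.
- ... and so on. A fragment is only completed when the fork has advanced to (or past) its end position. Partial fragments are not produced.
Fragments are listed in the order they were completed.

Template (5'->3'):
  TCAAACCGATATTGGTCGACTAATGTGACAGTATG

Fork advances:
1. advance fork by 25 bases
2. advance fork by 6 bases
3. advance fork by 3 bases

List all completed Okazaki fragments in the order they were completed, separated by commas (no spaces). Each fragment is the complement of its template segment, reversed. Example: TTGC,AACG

Answer: TTTGA,ATCGG,CCAAT,GTCGA,CATTA,TGTCA

Derivation:
Step 1: advance 25 -> fork_pos = 0 + 25 = 25. Reached multiple(s) of 5: 5, 10, 15, 20, 25 -> fragments 1-5 completed (5 total).
Step 2: advance 6 -> fork_pos = 25 + 6 = 31. Reached multiple(s) of 5: 30 -> fragment 6 completed (6 total).
Step 3: advance 3 -> fork_pos = 31 + 3 = 34. Next multiple of 5 is 35 (not reached); still 6 fragment(s).
Final fork_pos = 34, so 6 fragment(s) are complete. Build each: template segment -> complement -> reverse.
Fragment 1: template[0:5] = TCAAA -> complement AGTTT -> reversed TTTGA
Fragment 2: template[5:10] = CCGAT -> complement GGCTA -> reversed ATCGG
Fragment 3: template[10:15] = ATTGG -> complement TAACC -> reversed CCAAT
Fragment 4: template[15:20] = TCGAC -> complement AGCTG -> reversed GTCGA
Fragment 5: template[20:25] = TAATG -> complement ATTAC -> reversed CATTA
Fragment 6: template[25:30] = TGACA -> complement ACTGT -> reversed TGTCA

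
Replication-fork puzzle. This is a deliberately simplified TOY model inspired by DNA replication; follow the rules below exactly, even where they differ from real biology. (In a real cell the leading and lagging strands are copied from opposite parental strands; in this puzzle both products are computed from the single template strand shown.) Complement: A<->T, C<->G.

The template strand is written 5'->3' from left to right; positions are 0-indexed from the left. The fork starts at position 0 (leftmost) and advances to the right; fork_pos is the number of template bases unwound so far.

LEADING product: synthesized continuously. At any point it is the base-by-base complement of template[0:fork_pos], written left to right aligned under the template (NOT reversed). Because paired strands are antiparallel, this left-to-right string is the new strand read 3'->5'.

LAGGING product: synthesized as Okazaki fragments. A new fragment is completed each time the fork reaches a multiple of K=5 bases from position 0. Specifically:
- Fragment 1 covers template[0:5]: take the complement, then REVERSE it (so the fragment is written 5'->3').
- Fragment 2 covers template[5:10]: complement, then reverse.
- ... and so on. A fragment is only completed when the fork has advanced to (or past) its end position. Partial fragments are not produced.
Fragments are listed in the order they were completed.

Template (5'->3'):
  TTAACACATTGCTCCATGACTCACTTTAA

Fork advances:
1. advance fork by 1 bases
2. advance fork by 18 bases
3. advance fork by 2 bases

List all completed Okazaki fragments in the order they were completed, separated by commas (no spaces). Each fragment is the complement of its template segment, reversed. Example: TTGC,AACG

Answer: GTTAA,AATGT,GGAGC,GTCAT

Derivation:
Step 1: advance 1 -> fork_pos = 0 + 1 = 1. Next multiple of 5 is 5 (not reached); still 0 fragment(s).
Step 2: advance 18 -> fork_pos = 1 + 18 = 19. Reached multiple(s) of 5: 5, 10, 15 -> fragments 1-3 completed (3 total).
Step 3: advance 2 -> fork_pos = 19 + 2 = 21. Reached multiple(s) of 5: 20 -> fragment 4 completed (4 total).
Final fork_pos = 21, so 4 fragment(s) are complete. Build each: template segment -> complement -> reverse.
Fragment 1: template[0:5] = TTAAC -> complement AATTG -> reversed GTTAA
Fragment 2: template[5:10] = ACATT -> complement TGTAA -> reversed AATGT
Fragment 3: template[10:15] = GCTCC -> complement CGAGG -> reversed GGAGC
Fragment 4: template[15:20] = ATGAC -> complement TACTG -> reversed GTCAT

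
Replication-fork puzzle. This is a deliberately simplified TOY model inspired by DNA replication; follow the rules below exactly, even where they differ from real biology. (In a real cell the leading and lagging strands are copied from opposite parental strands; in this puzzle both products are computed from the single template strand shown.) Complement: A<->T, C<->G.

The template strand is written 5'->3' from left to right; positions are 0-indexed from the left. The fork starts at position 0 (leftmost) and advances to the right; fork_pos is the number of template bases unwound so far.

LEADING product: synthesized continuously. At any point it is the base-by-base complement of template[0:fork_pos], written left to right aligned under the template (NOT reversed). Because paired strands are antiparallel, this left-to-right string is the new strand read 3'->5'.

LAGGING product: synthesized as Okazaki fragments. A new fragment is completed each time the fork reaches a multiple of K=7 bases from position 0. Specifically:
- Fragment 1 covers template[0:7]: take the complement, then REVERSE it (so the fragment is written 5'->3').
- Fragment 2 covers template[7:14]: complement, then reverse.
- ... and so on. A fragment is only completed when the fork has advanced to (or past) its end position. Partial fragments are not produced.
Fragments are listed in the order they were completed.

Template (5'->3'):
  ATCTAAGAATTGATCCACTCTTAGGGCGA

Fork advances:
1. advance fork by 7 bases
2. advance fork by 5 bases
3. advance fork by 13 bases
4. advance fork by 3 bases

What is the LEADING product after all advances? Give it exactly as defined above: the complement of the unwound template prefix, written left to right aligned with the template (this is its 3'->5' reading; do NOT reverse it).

Answer: TAGATTCTTAACTAGGTGAGAATCCCGC

Derivation:
Step 1: advance 7 -> fork_pos = 0 + 7 = 7.
Step 2: advance 5 -> fork_pos = 7 + 5 = 12.
Step 3: advance 13 -> fork_pos = 12 + 13 = 25.
Step 4: advance 3 -> fork_pos = 25 + 3 = 28.
Unwound prefix: template[0:28] = ATCTAAGAATTGATCCACTCTTAGGGCG
Complement it base by base (A<->T, C<->G), keeping left-to-right order:
  [0:5] ATCTA -> TAGAT
  [5:10] AGAAT -> TCTTA
  [10:15] TGATC -> ACTAG
  [15:20] CACTC -> GTGAG
  [20:25] TTAGG -> AATCC
  [25:28] GCG -> CGC
Concatenate: TAGATTCTTAACTAGGTGAGAATCCCGC (length 28; written aligned with the template, i.e. 3'->5').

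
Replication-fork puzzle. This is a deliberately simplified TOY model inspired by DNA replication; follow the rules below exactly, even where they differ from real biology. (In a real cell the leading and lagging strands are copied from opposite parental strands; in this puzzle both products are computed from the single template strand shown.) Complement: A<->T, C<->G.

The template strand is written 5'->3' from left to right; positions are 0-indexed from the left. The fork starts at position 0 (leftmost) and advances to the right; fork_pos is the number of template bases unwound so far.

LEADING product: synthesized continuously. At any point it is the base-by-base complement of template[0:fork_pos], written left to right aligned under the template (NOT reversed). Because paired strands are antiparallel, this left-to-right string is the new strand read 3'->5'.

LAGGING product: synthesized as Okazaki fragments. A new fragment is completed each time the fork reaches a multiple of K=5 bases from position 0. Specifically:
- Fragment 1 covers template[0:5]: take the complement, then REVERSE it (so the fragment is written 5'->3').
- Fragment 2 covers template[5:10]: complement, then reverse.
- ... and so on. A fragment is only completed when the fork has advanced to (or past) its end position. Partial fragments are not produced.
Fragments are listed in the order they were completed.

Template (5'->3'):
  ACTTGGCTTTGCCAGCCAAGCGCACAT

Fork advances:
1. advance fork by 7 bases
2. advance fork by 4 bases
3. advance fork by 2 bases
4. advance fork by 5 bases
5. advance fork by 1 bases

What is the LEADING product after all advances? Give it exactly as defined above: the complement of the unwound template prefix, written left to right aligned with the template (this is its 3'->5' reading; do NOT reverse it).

Step 1: advance 7 -> fork_pos = 0 + 7 = 7.
Step 2: advance 4 -> fork_pos = 7 + 4 = 11.
Step 3: advance 2 -> fork_pos = 11 + 2 = 13.
Step 4: advance 5 -> fork_pos = 13 + 5 = 18.
Step 5: advance 1 -> fork_pos = 18 + 1 = 19.
Unwound prefix: template[0:19] = ACTTGGCTTTGCCAGCCAA
Complement it base by base (A<->T, C<->G), keeping left-to-right order:
  [0:5] ACTTG -> TGAAC
  [5:10] GCTTT -> CGAAA
  [10:15] GCCAG -> CGGTC
  [15:19] CCAA -> GGTT
Concatenate: TGAACCGAAACGGTCGGTT (length 19; written aligned with the template, i.e. 3'->5').

Answer: TGAACCGAAACGGTCGGTT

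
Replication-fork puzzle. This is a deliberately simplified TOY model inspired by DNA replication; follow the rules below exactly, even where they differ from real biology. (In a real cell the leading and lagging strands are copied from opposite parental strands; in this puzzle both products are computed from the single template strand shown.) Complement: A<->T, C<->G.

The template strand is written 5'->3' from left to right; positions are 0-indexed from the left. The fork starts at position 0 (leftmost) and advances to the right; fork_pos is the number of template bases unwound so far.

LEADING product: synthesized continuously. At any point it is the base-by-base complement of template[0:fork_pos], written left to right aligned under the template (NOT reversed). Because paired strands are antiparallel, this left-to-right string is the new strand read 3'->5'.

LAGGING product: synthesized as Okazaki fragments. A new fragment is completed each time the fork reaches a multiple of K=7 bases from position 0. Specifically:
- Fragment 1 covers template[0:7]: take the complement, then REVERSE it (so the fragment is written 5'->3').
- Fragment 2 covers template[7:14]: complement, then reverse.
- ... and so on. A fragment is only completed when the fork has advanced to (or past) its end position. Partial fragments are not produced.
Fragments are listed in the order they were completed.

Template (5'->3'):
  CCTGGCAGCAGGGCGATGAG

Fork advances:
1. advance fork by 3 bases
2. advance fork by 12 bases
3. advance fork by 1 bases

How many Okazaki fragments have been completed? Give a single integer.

Answer: 2

Derivation:
Step 1: advance 3 -> fork_pos = 0 + 3 = 3. Next multiple of 7 is 7 (not reached); still 0 fragment(s).
Step 2: advance 12 -> fork_pos = 3 + 12 = 15. Reached multiple(s) of 7: 7, 14 -> fragments 1-2 completed (2 total).
Step 3: advance 1 -> fork_pos = 15 + 1 = 16. Next multiple of 7 is 21 (not reached); still 2 fragment(s).
Check: final fork_pos = 16; the multiples of 7 that are <= 16 are 7..14 -> 16 // 7 = 2 completed fragment(s).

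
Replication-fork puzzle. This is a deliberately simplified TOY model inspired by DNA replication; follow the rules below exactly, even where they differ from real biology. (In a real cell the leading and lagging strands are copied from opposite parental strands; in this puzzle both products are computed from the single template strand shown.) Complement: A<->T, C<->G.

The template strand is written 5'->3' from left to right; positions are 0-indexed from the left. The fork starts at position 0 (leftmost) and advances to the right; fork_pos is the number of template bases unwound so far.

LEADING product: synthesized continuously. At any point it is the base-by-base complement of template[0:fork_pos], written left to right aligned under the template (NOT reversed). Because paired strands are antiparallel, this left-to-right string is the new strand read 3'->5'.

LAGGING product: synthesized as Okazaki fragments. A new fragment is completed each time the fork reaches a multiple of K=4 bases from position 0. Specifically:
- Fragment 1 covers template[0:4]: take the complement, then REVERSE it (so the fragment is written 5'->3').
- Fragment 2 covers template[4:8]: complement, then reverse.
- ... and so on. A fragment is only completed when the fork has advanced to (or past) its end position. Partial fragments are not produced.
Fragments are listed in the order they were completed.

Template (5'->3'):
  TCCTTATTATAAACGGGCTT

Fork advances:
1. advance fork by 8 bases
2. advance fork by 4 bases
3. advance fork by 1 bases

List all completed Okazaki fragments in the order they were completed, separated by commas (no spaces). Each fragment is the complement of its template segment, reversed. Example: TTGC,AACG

Step 1: advance 8 -> fork_pos = 0 + 8 = 8. Reached multiple(s) of 4: 4, 8 -> fragments 1-2 completed (2 total).
Step 2: advance 4 -> fork_pos = 8 + 4 = 12. Reached multiple(s) of 4: 12 -> fragment 3 completed (3 total).
Step 3: advance 1 -> fork_pos = 12 + 1 = 13. Next multiple of 4 is 16 (not reached); still 3 fragment(s).
Final fork_pos = 13, so 3 fragment(s) are complete. Build each: template segment -> complement -> reverse.
Fragment 1: template[0:4] = TCCT -> complement AGGA -> reversed AGGA
Fragment 2: template[4:8] = TATT -> complement ATAA -> reversed AATA
Fragment 3: template[8:12] = ATAA -> complement TATT -> reversed TTAT

Answer: AGGA,AATA,TTAT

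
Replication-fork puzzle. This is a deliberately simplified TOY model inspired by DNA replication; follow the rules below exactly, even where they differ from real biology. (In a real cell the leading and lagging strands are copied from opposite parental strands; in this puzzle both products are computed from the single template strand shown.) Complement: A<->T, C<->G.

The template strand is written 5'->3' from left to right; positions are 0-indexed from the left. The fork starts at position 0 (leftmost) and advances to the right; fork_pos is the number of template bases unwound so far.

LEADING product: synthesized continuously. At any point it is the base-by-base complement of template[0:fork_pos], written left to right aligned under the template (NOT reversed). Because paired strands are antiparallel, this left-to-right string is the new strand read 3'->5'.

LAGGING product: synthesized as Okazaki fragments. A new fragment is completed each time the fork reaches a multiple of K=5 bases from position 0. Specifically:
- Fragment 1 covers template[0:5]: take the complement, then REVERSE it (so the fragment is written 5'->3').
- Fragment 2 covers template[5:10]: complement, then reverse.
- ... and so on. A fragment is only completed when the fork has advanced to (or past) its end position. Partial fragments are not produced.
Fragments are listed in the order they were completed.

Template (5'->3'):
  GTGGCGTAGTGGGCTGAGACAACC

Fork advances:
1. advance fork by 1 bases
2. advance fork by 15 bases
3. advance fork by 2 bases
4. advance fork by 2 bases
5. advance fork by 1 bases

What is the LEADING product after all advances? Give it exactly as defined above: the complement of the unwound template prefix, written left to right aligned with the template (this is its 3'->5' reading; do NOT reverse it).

Answer: CACCGCATCACCCGACTCTGT

Derivation:
Step 1: advance 1 -> fork_pos = 0 + 1 = 1.
Step 2: advance 15 -> fork_pos = 1 + 15 = 16.
Step 3: advance 2 -> fork_pos = 16 + 2 = 18.
Step 4: advance 2 -> fork_pos = 18 + 2 = 20.
Step 5: advance 1 -> fork_pos = 20 + 1 = 21.
Unwound prefix: template[0:21] = GTGGCGTAGTGGGCTGAGACA
Complement it base by base (A<->T, C<->G), keeping left-to-right order:
  [0:5] GTGGC -> CACCG
  [5:10] GTAGT -> CATCA
  [10:15] GGGCT -> CCCGA
  [15:20] GAGAC -> CTCTG
  [20:21] A -> T
Concatenate: CACCGCATCACCCGACTCTGT (length 21; written aligned with the template, i.e. 3'->5').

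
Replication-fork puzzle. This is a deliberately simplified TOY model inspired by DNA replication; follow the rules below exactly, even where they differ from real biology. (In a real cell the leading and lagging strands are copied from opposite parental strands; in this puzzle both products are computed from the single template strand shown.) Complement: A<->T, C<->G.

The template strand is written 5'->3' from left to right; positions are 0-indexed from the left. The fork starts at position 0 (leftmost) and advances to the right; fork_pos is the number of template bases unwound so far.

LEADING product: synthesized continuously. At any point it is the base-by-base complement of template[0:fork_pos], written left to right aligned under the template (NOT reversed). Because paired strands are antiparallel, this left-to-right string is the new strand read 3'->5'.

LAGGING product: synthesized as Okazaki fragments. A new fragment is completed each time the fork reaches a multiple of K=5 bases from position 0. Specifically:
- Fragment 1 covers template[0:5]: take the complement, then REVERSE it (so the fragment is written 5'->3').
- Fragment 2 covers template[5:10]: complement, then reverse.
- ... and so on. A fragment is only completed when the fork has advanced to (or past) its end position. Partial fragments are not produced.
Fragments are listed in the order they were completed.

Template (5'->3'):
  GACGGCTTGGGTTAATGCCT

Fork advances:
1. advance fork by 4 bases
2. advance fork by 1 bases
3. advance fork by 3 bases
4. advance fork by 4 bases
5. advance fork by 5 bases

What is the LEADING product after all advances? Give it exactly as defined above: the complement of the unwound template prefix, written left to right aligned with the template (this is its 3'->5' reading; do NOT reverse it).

Answer: CTGCCGAACCCAATTAC

Derivation:
Step 1: advance 4 -> fork_pos = 0 + 4 = 4.
Step 2: advance 1 -> fork_pos = 4 + 1 = 5.
Step 3: advance 3 -> fork_pos = 5 + 3 = 8.
Step 4: advance 4 -> fork_pos = 8 + 4 = 12.
Step 5: advance 5 -> fork_pos = 12 + 5 = 17.
Unwound prefix: template[0:17] = GACGGCTTGGGTTAATG
Complement it base by base (A<->T, C<->G), keeping left-to-right order:
  [0:5] GACGG -> CTGCC
  [5:10] CTTGG -> GAACC
  [10:15] GTTAA -> CAATT
  [15:17] TG -> AC
Concatenate: CTGCCGAACCCAATTAC (length 17; written aligned with the template, i.e. 3'->5').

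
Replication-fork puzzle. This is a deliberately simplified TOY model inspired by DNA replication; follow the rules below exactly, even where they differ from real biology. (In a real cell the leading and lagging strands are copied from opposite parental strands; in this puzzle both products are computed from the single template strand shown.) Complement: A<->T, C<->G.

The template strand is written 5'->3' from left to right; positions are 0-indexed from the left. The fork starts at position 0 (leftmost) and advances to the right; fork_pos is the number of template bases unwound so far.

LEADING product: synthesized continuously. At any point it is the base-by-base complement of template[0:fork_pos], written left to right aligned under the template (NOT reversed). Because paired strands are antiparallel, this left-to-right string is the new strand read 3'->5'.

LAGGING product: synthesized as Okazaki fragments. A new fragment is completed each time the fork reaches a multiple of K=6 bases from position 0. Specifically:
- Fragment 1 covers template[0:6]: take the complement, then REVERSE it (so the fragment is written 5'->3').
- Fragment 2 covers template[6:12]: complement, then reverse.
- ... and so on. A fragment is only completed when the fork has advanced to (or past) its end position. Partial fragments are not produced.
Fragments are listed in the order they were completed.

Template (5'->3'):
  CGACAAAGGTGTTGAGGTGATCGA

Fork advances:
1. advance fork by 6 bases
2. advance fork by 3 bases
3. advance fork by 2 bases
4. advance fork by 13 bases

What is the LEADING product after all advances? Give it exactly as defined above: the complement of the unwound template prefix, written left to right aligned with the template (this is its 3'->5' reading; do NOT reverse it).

Step 1: advance 6 -> fork_pos = 0 + 6 = 6.
Step 2: advance 3 -> fork_pos = 6 + 3 = 9.
Step 3: advance 2 -> fork_pos = 9 + 2 = 11.
Step 4: advance 13 -> fork_pos = 11 + 13 = 24.
Unwound prefix: template[0:24] = CGACAAAGGTGTTGAGGTGATCGA
Complement it base by base (A<->T, C<->G), keeping left-to-right order:
  [0:5] CGACA -> GCTGT
  [5:10] AAGGT -> TTCCA
  [10:15] GTTGA -> CAACT
  [15:20] GGTGA -> CCACT
  [20:24] TCGA -> AGCT
Concatenate: GCTGTTTCCACAACTCCACTAGCT (length 24; written aligned with the template, i.e. 3'->5').

Answer: GCTGTTTCCACAACTCCACTAGCT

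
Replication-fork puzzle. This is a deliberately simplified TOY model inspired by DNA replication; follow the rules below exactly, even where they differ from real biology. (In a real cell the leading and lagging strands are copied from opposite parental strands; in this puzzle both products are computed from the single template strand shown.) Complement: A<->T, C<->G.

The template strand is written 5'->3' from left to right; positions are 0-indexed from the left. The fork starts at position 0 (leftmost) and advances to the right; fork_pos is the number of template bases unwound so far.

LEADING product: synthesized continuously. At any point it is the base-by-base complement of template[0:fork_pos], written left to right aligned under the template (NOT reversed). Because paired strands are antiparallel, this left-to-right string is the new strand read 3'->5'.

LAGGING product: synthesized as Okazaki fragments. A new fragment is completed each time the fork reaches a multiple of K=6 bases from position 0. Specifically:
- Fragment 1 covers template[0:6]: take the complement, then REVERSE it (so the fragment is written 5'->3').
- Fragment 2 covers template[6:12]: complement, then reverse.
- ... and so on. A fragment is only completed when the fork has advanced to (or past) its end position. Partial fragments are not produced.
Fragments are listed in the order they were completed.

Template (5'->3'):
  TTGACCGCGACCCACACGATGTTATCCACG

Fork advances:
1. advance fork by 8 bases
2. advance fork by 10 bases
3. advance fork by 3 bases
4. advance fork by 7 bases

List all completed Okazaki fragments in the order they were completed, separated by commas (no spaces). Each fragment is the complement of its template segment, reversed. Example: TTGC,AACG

Step 1: advance 8 -> fork_pos = 0 + 8 = 8. Reached multiple(s) of 6: 6 -> fragment 1 completed (1 total).
Step 2: advance 10 -> fork_pos = 8 + 10 = 18. Reached multiple(s) of 6: 12, 18 -> fragments 2-3 completed (3 total).
Step 3: advance 3 -> fork_pos = 18 + 3 = 21. Next multiple of 6 is 24 (not reached); still 3 fragment(s).
Step 4: advance 7 -> fork_pos = 21 + 7 = 28. Reached multiple(s) of 6: 24 -> fragment 4 completed (4 total).
Final fork_pos = 28, so 4 fragment(s) are complete. Build each: template segment -> complement -> reverse.
Fragment 1: template[0:6] = TTGACC -> complement AACTGG -> reversed GGTCAA
Fragment 2: template[6:12] = GCGACC -> complement CGCTGG -> reversed GGTCGC
Fragment 3: template[12:18] = CACACG -> complement GTGTGC -> reversed CGTGTG
Fragment 4: template[18:24] = ATGTTA -> complement TACAAT -> reversed TAACAT

Answer: GGTCAA,GGTCGC,CGTGTG,TAACAT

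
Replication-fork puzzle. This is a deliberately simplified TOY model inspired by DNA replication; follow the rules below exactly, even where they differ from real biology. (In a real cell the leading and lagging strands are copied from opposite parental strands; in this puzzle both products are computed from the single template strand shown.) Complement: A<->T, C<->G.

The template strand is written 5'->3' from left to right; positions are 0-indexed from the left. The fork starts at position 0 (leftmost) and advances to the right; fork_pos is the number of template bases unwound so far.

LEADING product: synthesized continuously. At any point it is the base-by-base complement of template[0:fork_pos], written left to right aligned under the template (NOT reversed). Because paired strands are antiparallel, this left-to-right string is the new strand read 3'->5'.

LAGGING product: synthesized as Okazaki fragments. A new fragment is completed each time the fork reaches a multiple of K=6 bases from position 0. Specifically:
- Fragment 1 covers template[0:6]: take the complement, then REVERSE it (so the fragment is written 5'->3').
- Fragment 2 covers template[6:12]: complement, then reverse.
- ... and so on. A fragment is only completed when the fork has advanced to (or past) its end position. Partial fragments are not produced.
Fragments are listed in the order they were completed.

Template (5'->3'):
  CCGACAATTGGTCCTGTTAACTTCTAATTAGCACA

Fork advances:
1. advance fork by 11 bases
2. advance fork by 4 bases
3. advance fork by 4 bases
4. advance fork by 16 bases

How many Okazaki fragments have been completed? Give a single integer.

Answer: 5

Derivation:
Step 1: advance 11 -> fork_pos = 0 + 11 = 11. Reached multiple(s) of 6: 6 -> fragment 1 completed (1 total).
Step 2: advance 4 -> fork_pos = 11 + 4 = 15. Reached multiple(s) of 6: 12 -> fragment 2 completed (2 total).
Step 3: advance 4 -> fork_pos = 15 + 4 = 19. Reached multiple(s) of 6: 18 -> fragment 3 completed (3 total).
Step 4: advance 16 -> fork_pos = 19 + 16 = 35. Reached multiple(s) of 6: 24, 30 -> fragments 4-5 completed (5 total).
Check: final fork_pos = 35; the multiples of 6 that are <= 35 are 6..30 -> 35 // 6 = 5 completed fragment(s).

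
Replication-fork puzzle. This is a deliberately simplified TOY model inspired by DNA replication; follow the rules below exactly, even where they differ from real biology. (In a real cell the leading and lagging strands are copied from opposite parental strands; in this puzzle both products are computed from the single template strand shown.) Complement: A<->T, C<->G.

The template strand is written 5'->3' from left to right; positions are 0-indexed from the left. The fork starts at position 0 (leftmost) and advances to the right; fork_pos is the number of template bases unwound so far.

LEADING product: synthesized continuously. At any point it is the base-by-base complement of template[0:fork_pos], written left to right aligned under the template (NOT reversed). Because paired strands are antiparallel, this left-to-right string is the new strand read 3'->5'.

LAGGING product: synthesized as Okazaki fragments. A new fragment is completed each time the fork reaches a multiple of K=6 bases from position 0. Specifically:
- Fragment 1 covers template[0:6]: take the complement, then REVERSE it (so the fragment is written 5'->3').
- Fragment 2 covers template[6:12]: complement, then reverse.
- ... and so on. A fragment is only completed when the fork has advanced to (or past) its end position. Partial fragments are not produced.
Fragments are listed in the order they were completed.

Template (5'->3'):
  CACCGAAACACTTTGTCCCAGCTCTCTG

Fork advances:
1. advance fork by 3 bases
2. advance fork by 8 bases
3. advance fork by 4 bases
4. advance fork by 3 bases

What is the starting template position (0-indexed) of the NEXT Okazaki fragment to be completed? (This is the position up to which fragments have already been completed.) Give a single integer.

Answer: 18

Derivation:
Step 1: advance 3 -> fork_pos = 0 + 3 = 3. Next multiple of 6 is 6 (not reached); still 0 fragment(s).
Step 2: advance 8 -> fork_pos = 3 + 8 = 11. Reached multiple(s) of 6: 6 -> fragment 1 completed (1 total).
Step 3: advance 4 -> fork_pos = 11 + 4 = 15. Reached multiple(s) of 6: 12 -> fragment 2 completed (2 total).
Step 4: advance 3 -> fork_pos = 15 + 3 = 18. Reached multiple(s) of 6: 18 -> fragment 3 completed (3 total).
3 fragment(s) completed, covering template[0:18] (3 x 6 = 18). The next fragment, fragment 4, covers template[18:24], so it starts at position 18.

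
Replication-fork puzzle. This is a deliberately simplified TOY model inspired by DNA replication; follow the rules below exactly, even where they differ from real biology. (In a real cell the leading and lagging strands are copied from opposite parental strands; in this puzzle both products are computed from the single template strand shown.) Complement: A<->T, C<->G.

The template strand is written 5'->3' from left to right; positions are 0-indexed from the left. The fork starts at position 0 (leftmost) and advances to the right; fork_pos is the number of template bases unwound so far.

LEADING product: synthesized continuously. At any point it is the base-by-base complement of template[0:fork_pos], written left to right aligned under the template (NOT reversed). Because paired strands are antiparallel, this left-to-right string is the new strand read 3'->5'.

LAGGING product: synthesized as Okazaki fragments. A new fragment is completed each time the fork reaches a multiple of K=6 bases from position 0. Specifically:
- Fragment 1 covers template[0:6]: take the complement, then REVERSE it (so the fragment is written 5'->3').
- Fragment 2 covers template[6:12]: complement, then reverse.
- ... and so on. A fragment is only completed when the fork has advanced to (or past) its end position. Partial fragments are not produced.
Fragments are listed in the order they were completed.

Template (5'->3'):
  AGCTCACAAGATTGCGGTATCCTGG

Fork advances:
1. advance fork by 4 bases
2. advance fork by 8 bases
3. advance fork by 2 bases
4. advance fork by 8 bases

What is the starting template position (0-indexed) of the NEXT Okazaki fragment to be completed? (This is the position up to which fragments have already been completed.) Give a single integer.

Step 1: advance 4 -> fork_pos = 0 + 4 = 4. Next multiple of 6 is 6 (not reached); still 0 fragment(s).
Step 2: advance 8 -> fork_pos = 4 + 8 = 12. Reached multiple(s) of 6: 6, 12 -> fragments 1-2 completed (2 total).
Step 3: advance 2 -> fork_pos = 12 + 2 = 14. Next multiple of 6 is 18 (not reached); still 2 fragment(s).
Step 4: advance 8 -> fork_pos = 14 + 8 = 22. Reached multiple(s) of 6: 18 -> fragment 3 completed (3 total).
3 fragment(s) completed, covering template[0:18] (3 x 6 = 18). The next fragment, fragment 4, covers template[18:24], so it starts at position 18.

Answer: 18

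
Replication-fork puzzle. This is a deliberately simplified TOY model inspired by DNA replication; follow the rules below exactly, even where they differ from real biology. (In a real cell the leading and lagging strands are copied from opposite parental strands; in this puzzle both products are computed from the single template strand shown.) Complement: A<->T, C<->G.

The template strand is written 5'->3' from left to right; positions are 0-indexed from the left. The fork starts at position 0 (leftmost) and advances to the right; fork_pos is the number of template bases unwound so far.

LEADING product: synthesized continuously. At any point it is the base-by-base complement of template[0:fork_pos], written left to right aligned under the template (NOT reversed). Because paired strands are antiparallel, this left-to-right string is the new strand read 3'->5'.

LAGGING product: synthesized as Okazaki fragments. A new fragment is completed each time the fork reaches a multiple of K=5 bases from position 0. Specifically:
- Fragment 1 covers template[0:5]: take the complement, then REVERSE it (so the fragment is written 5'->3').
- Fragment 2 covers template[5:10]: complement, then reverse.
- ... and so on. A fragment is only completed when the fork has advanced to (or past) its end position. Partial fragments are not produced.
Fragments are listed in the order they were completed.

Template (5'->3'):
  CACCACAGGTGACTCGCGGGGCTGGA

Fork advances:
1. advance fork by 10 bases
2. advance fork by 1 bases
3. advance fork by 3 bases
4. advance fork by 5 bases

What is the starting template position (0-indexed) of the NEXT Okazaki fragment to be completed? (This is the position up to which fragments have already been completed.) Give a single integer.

Step 1: advance 10 -> fork_pos = 0 + 10 = 10. Reached multiple(s) of 5: 5, 10 -> fragments 1-2 completed (2 total).
Step 2: advance 1 -> fork_pos = 10 + 1 = 11. Next multiple of 5 is 15 (not reached); still 2 fragment(s).
Step 3: advance 3 -> fork_pos = 11 + 3 = 14. Next multiple of 5 is 15 (not reached); still 2 fragment(s).
Step 4: advance 5 -> fork_pos = 14 + 5 = 19. Reached multiple(s) of 5: 15 -> fragment 3 completed (3 total).
3 fragment(s) completed, covering template[0:15] (3 x 5 = 15). The next fragment, fragment 4, covers template[15:20], so it starts at position 15.

Answer: 15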